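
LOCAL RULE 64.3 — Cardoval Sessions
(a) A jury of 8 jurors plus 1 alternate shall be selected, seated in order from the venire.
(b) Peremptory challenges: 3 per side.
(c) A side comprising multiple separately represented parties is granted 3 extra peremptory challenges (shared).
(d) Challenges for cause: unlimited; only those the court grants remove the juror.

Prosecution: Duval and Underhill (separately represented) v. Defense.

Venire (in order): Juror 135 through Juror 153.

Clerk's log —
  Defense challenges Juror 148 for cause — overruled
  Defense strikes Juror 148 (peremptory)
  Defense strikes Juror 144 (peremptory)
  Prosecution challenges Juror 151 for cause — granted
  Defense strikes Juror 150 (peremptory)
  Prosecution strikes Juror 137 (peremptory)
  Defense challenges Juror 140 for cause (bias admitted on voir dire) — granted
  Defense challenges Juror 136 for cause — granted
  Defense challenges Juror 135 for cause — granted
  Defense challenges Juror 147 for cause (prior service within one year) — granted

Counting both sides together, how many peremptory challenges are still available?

Prosecution allotment: 3 base + 3 multi-party = 6. Defense allotment: 3.
Prosecution peremptories used: #137 — 1 (the for-cause on #151 doesn't count).
Defense peremptories used: #148, #144, #150 — 3 (for-cause on #148, #140, #136, #135, #147 don't count).
Remaining: (6 − 1) + (3 − 3) = 5.

5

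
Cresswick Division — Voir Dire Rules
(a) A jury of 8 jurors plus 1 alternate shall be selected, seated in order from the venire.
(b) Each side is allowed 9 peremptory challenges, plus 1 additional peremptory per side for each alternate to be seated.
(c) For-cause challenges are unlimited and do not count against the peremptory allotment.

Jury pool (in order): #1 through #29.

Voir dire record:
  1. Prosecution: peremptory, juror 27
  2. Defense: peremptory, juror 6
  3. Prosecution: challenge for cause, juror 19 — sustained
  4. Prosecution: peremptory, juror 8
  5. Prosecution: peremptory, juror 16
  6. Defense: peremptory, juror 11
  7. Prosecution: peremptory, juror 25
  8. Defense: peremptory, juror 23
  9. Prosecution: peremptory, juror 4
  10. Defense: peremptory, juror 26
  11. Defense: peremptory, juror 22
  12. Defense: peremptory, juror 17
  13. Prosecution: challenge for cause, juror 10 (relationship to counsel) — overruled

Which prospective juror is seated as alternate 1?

Removed: #4, #6, #8, #11, #16, #17, #19, #22, #23, #25, #26, #27. (#10 stays — for-cause denied.)
Filling seats in venire order through position 9: #1, #2, #3, #5, #7, #9, #10, #12, #13.
So alternate 1 is #13.

13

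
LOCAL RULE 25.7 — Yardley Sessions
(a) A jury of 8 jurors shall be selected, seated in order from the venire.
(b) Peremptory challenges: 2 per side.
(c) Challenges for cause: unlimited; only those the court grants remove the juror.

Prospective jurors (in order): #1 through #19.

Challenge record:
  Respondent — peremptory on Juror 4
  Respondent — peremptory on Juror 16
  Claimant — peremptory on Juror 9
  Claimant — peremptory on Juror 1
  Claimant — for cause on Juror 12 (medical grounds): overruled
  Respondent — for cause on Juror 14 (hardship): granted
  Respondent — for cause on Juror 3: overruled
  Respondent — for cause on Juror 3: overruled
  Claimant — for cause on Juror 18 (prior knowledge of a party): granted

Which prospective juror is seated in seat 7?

10

Removed: #1, #4, #9, #14, #16, #18. (#3, #12 stay — for-cause denied.)
Seating in order: seats 1–8 → #2, #3, #5, #6, #7, #8, #10, #11.
So seat 7 is #10.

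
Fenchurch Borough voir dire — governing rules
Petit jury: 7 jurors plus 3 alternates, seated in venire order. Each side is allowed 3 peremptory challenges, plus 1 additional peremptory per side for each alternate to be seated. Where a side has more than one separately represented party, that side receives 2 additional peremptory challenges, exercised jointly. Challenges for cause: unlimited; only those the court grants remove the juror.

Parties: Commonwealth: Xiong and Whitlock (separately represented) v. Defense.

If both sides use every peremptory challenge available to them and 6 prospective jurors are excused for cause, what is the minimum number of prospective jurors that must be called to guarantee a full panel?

30

Seats to fill: 7 + 3 alternates = 10.
Peremptories — Commonwealth: 3 + 1×3 + 2 = 8; Defense: 3 + 1×3 = 6; total 14.
For-cause removals: 6.
Minimum venire: 10 + 14 + 6 = 30.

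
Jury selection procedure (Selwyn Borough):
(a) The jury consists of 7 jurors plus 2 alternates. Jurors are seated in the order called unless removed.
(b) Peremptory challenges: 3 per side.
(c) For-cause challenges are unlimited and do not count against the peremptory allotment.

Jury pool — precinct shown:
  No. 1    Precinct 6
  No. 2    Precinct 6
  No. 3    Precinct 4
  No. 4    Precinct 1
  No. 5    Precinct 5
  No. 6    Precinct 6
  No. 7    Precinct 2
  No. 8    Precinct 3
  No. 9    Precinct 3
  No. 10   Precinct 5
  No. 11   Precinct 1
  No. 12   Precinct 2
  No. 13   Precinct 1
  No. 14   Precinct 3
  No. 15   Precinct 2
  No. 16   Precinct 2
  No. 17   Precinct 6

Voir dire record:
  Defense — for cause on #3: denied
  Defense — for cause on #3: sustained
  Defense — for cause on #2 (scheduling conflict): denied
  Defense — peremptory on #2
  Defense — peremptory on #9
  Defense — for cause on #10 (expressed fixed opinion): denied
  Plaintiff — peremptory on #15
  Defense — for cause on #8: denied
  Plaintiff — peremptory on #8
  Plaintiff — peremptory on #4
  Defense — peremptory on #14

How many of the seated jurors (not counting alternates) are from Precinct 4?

0

Removed: #2, #3, #4, #8, #9, #14, #15.
Seated jurors 1–7: #1, #5, #6, #7, #10, #11, #12 (alternates #13, #16 not counted).
None of those are in Precinct 4 → 0.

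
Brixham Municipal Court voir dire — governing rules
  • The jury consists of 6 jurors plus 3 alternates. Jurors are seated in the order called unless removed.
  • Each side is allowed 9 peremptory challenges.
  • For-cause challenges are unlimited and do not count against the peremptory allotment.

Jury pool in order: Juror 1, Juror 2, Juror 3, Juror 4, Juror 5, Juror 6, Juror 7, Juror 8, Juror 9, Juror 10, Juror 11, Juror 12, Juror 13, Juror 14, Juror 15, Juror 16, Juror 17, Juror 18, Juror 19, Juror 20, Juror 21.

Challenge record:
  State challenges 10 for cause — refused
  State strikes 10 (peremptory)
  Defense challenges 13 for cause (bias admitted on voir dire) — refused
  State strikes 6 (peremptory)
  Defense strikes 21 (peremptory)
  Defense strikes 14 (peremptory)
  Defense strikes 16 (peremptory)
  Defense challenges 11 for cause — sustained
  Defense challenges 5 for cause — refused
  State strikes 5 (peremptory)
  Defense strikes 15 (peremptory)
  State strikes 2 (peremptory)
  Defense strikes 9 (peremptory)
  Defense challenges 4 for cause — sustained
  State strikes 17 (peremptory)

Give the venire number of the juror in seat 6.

Removed: #2, #4, #5, #6, #9, #10, #11, #14, #15, #16, #17, #21. (#13 stays — for-cause denied.)
Filling seats in venire order through position 6: #1, #3, #7, #8, #12, #13.
So seat 6 is #13.

13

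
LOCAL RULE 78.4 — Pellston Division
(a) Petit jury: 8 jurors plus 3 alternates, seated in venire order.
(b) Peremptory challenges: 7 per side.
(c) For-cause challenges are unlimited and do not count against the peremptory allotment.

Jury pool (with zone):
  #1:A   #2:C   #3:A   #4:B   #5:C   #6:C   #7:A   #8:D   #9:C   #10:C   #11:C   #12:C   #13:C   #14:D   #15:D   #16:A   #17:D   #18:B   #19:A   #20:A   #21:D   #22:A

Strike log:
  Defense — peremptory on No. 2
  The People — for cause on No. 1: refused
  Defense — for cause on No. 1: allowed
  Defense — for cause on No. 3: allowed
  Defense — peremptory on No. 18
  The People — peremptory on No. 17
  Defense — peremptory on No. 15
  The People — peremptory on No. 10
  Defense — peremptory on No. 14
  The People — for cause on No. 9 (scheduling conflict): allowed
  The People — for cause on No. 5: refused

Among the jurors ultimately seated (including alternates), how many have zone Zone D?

1

Removed: #1, #2, #3, #9, #10, #14, #15, #17, #18.
Seated (11 incl. alternates): #4, #5, #6, #7, #8, #11, #12, #13, #16, #19, #20.
Of those, in Zone D: #8 → 1.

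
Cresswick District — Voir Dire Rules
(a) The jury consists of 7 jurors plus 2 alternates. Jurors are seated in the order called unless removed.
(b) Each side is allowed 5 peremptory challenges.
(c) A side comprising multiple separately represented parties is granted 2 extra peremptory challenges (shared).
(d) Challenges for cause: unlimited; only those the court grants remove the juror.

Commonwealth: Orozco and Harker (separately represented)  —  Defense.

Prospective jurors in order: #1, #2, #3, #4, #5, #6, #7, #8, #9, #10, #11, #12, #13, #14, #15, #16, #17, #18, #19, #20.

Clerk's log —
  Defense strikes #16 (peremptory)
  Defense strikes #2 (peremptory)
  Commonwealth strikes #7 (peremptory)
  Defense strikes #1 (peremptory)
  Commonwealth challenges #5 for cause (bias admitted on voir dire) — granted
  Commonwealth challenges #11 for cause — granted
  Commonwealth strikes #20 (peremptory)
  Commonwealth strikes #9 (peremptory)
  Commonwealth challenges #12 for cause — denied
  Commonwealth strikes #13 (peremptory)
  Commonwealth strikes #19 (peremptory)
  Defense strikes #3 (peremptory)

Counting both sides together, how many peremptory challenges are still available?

3

Commonwealth allotment: 5 base + 2 multi-party = 7. Defense allotment: 5.
Commonwealth peremptories used: #7, #20, #9, #13, #19 — 5 (for-cause on #5, #11, #12 don't count).
Defense peremptories used: #16, #2, #1, #3 — 4.
Remaining: (7 − 5) + (5 − 4) = 3.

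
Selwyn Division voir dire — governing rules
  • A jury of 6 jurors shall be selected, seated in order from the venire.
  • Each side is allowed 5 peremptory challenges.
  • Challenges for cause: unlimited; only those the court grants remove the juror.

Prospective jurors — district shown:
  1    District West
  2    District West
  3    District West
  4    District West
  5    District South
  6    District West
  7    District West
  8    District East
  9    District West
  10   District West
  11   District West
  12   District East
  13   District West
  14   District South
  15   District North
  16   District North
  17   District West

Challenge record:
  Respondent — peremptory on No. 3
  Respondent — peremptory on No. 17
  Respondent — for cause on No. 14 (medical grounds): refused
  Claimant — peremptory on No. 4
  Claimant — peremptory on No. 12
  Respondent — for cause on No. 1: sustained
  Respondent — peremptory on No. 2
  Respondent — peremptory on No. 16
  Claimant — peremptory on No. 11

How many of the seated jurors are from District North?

Removed: #1, #2, #3, #4, #11, #12, #16, #17.
Seated jurors 1–6: #5, #6, #7, #8, #9, #10.
None of those are in District North → 0.

0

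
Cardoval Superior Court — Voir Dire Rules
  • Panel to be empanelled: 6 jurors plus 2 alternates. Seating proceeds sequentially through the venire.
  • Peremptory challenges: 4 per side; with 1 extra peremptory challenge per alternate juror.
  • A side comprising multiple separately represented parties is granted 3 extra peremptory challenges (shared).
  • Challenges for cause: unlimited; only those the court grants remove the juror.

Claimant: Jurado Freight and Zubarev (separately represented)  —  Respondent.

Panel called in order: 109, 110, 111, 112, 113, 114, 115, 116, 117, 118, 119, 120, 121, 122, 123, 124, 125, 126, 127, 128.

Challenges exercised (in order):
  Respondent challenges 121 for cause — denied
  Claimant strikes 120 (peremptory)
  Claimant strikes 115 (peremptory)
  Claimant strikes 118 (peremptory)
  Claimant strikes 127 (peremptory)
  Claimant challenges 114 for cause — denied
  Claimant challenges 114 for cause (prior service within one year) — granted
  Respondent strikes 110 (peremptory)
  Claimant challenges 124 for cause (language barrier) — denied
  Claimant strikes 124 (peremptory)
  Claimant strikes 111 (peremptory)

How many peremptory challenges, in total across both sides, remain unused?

Claimant allotment: 4 base + 1 × 2 alternates + 3 multi-party = 9. Respondent allotment: 4 base + 1 × 2 alternates = 6.
Claimant peremptories used: #120, #115, #118, #127, #124, #111 — 6 (for-cause on #114, #114, #124 don't count).
Respondent peremptories used: #110 — 1 (the for-cause on #121 doesn't count).
Remaining: (9 − 6) + (6 − 1) = 8.

8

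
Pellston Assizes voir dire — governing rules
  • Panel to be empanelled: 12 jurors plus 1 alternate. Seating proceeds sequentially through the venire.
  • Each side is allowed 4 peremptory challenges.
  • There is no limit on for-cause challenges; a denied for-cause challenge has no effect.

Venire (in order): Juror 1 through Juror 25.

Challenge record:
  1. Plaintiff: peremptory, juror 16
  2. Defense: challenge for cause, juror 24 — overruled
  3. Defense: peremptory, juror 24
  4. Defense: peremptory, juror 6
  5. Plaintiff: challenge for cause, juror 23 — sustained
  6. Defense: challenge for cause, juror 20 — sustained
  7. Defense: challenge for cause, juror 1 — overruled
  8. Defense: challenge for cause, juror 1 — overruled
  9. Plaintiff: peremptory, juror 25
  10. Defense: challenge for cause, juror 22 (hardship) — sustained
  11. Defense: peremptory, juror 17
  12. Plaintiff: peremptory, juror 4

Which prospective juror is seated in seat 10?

12

Removed: #4, #6, #16, #17, #20, #22, #23, #24, #25. (#1 stays — for-cause denied.)
Seating in order: seats 1–12 → #1, #2, #3, #5, #7, #8, #9, #10, #11, #12, #13, #14; alternates → #15.
So seat 10 is #12.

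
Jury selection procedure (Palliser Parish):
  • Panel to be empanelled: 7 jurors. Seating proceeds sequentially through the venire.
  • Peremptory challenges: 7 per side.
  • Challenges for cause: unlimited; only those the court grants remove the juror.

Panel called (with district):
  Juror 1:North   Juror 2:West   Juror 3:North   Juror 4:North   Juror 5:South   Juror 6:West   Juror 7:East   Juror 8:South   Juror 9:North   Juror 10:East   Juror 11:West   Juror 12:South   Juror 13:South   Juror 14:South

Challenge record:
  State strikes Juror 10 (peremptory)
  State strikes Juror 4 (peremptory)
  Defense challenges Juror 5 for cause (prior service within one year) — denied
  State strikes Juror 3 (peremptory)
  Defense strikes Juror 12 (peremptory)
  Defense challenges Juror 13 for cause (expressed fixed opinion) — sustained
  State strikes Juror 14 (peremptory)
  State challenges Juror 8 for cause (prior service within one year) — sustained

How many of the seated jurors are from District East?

Removed: #3, #4, #8, #10, #12, #13, #14.
Seated jurors 1–7: #1, #2, #5, #6, #7, #9, #11.
Of those, in District East: #7 → 1.

1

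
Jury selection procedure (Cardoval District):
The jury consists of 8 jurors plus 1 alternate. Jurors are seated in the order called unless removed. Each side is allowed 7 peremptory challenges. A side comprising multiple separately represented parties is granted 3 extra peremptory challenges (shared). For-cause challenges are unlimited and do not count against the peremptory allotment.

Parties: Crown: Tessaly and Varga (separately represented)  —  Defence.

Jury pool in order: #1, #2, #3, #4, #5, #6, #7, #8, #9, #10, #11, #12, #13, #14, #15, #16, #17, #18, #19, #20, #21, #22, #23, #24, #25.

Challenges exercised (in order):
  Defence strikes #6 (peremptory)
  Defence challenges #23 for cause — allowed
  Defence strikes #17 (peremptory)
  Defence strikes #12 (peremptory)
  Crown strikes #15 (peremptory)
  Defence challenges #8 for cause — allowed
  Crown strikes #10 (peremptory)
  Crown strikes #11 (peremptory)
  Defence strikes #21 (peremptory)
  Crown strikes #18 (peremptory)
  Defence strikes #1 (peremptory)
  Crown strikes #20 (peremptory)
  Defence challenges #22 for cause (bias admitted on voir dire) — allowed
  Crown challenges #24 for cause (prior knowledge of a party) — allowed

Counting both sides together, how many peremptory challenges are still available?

7

Crown allotment: 7 base + 3 multi-party = 10. Defence allotment: 7.
Crown peremptories used: #15, #10, #11, #18, #20 — 5 (the for-cause on #24 doesn't count).
Defence peremptories used: #6, #17, #12, #21, #1 — 5 (for-cause on #23, #8, #22 don't count).
Remaining: (10 − 5) + (7 − 5) = 7.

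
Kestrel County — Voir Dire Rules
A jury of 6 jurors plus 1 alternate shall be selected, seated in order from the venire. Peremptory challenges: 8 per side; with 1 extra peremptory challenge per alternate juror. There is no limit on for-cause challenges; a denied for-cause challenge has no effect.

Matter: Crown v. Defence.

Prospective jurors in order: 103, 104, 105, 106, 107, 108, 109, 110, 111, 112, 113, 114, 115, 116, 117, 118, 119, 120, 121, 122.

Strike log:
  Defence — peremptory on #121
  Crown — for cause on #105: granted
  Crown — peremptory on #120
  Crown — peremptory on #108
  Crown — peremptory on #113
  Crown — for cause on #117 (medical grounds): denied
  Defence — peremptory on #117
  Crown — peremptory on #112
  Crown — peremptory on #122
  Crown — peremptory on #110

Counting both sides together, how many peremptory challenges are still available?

10

Crown allotment: 8 base + 1 × 1 alternate = 9. Defence allotment: 8 base + 1 × 1 alternate = 9.
Crown peremptories used: #120, #108, #113, #112, #122, #110 — 6 (for-cause on #105, #117 don't count).
Defence peremptories used: #121, #117 — 2.
Remaining: (9 − 6) + (9 − 2) = 10.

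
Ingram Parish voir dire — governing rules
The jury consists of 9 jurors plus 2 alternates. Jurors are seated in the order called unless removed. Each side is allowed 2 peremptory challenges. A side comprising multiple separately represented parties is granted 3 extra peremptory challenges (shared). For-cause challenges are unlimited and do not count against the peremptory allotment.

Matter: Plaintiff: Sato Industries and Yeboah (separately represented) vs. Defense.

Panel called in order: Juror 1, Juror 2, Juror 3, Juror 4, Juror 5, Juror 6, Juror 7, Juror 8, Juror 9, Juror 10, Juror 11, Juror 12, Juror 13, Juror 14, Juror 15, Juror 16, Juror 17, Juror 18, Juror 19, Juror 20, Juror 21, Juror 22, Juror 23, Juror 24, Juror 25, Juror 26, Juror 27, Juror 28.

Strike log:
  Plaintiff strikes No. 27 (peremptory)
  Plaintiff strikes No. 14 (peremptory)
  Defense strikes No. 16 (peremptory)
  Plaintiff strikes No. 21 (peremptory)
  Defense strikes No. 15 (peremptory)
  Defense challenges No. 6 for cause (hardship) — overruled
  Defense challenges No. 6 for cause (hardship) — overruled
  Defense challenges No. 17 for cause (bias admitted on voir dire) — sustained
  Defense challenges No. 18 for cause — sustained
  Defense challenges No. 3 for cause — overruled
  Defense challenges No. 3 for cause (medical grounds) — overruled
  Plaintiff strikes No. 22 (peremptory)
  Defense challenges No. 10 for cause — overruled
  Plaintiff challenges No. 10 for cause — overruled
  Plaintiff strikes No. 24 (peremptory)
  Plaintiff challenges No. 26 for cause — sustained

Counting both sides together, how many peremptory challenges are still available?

Plaintiff allotment: 2 base + 3 multi-party = 5. Defense allotment: 2.
Plaintiff peremptories used: #27, #14, #21, #22, #24 — 5 (for-cause on #10, #26 don't count).
Defense peremptories used: #16, #15 — 2 (for-cause on #6, #6, #17, #18, #3, #3, #10 don't count).
Remaining: (5 − 5) + (2 − 2) = 0.

0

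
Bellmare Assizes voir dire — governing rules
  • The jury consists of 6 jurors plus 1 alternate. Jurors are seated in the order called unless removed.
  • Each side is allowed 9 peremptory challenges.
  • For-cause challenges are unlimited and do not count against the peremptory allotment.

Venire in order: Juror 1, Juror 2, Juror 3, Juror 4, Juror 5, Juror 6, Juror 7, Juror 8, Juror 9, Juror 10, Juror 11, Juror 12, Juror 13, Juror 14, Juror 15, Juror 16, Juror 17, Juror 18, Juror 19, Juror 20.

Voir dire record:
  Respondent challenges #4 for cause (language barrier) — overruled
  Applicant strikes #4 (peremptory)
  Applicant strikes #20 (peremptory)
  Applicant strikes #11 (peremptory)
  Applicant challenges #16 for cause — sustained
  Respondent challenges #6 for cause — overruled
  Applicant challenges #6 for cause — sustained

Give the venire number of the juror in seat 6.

Removed: #4, #6, #11, #16, #20.
Seating in order: seats 1–6 → #1, #2, #3, #5, #7, #8; alternates → #9.
So seat 6 is #8.

8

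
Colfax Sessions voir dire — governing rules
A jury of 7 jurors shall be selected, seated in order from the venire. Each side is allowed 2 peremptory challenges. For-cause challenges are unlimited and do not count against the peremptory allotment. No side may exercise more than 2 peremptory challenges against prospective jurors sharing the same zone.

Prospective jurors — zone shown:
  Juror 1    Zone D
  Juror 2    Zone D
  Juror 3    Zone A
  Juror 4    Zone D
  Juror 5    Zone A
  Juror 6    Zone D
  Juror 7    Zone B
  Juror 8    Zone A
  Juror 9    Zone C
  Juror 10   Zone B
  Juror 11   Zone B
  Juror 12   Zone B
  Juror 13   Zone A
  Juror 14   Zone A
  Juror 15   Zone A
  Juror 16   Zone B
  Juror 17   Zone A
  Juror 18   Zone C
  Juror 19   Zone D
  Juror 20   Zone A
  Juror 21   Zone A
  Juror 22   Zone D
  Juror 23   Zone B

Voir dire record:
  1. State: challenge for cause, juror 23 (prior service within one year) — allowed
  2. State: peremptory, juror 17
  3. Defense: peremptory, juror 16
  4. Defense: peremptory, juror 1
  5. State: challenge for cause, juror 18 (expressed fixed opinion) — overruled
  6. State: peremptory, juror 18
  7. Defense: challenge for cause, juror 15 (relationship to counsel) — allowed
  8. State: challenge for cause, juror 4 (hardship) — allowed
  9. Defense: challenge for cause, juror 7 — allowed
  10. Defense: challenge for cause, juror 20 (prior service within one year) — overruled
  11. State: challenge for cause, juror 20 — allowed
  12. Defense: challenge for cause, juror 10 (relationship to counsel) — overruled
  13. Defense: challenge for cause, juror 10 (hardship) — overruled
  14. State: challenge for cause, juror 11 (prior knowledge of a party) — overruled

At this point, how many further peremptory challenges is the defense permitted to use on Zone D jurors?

Defense peremptories so far: #16, #1 — 2 of 2 used, 0 left overall.
Against Zone D: #1 — 1 used; per-zone cap 2 leaves 1.
Binding limit: min(0, 1) = 0.

0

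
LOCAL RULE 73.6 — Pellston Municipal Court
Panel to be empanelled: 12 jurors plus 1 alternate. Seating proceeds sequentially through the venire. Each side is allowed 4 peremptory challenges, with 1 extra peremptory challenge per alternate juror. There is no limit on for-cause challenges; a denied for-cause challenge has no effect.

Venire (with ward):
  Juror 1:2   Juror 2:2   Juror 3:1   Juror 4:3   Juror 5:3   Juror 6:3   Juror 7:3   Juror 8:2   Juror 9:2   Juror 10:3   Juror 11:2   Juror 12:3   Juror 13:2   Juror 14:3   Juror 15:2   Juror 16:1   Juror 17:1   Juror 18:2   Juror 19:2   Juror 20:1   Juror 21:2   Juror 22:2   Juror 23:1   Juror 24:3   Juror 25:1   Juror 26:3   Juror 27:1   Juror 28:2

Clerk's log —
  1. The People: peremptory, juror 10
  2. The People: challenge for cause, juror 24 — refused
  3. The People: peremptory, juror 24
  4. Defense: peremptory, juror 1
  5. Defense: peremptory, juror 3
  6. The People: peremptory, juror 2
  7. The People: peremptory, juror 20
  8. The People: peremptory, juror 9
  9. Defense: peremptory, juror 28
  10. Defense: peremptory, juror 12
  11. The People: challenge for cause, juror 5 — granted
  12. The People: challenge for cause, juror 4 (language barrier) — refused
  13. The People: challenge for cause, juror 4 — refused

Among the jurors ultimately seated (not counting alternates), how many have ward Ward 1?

Removed: #1, #2, #3, #5, #9, #10, #12, #20, #24, #28.
Seated jurors 1–12: #4, #6, #7, #8, #11, #13, #14, #15, #16, #17, #18, #19 (alternates #21 not counted).
Of those, in Ward 1: #16, #17 → 2.

2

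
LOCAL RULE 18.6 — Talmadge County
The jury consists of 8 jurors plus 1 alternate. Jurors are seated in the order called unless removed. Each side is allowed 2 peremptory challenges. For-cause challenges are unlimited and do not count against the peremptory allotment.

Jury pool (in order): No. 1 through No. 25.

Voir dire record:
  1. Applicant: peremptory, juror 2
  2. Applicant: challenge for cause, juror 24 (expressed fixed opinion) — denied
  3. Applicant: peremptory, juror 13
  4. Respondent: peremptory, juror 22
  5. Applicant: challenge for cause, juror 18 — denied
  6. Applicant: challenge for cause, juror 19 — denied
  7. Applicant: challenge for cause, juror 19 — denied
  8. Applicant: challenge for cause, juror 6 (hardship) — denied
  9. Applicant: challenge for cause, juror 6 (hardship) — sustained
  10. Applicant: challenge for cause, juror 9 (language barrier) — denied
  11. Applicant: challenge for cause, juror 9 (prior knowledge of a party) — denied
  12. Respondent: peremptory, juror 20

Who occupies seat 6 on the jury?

Removed: #2, #6, #13, #20, #22. (#9, #18, #19, #24 stay — for-cause denied.)
Seating in order: seats 1–8 → #1, #3, #4, #5, #7, #8, #9, #10; alternates → #11.
So seat 6 is #8.

8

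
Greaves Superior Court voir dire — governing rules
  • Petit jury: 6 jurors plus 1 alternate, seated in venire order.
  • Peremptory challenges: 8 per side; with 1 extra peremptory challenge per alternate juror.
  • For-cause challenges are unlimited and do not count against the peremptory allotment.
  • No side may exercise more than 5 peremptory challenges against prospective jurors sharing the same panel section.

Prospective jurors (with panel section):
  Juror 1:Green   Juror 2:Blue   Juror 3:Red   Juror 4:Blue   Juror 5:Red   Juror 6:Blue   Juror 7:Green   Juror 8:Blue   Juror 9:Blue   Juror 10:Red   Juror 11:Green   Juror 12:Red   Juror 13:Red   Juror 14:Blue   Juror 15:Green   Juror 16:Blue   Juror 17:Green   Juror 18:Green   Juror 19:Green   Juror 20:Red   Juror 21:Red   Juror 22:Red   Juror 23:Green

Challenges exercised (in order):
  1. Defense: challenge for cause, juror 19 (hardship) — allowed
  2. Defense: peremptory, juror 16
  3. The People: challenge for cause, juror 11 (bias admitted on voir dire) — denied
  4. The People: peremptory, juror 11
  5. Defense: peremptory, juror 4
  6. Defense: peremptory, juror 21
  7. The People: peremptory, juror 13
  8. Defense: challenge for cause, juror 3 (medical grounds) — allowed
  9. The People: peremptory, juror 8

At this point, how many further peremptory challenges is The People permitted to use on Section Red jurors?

The People peremptories so far: #11, #13, #8 — 3 of 9 used, 6 left overall.
Against Section Red: #13 — 1 used; per-section cap 5 leaves 4.
Binding limit: min(6, 4) = 4.

4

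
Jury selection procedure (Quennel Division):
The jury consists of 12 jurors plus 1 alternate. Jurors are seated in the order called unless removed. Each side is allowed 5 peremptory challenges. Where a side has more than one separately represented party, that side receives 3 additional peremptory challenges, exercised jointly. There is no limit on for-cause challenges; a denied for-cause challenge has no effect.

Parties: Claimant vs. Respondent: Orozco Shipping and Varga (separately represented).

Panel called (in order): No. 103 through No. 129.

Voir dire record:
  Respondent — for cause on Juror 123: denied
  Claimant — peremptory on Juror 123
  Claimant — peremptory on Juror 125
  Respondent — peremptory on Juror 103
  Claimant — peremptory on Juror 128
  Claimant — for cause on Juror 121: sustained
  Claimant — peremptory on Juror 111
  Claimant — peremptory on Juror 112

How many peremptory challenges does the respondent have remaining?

Respondent allotment: 5 base + 3 multi-party = 8.
Respondent peremptories used: #103 — 1 (the for-cause on #123 doesn't count).
Remaining: 8 − 1 = 7.

7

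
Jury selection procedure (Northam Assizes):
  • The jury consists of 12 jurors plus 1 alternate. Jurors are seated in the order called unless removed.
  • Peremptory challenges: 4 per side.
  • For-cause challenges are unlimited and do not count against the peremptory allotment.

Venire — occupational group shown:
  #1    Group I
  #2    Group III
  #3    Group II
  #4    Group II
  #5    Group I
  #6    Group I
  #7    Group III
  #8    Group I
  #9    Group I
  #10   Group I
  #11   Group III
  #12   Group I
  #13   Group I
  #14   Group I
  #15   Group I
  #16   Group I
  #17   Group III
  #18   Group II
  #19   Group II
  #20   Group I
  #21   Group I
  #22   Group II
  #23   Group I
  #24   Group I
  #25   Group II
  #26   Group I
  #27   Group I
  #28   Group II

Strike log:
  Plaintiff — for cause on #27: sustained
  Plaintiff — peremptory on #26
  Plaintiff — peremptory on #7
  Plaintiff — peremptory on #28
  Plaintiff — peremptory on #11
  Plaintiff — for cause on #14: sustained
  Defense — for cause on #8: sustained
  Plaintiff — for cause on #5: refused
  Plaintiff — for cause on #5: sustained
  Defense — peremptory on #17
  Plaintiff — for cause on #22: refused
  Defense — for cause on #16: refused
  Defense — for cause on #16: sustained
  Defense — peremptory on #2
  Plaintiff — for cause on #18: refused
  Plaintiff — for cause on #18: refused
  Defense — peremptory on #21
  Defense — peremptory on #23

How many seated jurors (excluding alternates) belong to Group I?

8

Removed: #2, #5, #7, #8, #11, #14, #16, #17, #21, #23, #26, #27, #28.
Seated jurors 1–12: #1, #3, #4, #6, #9, #10, #12, #13, #15, #18, #19, #20 (alternates #22 not counted).
Of those, in Group I: #1, #6, #9, #10, #12, #13, #15, #20 → 8.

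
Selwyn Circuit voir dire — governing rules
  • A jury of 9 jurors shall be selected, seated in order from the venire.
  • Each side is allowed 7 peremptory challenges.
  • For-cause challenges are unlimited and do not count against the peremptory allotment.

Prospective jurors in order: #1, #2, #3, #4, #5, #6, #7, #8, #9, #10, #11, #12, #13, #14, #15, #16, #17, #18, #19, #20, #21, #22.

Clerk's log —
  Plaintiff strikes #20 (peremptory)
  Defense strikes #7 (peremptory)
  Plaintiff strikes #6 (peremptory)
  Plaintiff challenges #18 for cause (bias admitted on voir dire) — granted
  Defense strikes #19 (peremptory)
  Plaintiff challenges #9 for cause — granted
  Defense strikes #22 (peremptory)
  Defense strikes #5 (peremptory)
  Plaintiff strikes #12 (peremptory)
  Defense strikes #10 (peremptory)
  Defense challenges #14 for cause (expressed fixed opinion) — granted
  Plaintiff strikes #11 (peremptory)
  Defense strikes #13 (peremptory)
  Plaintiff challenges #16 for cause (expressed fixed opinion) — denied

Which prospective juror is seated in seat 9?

21

Removed: #5, #6, #7, #9, #10, #11, #12, #13, #14, #18, #19, #20, #22. (#16 stays — for-cause denied.)
Seating in order: seats 1–9 → #1, #2, #3, #4, #8, #15, #16, #17, #21.
So seat 9 is #21.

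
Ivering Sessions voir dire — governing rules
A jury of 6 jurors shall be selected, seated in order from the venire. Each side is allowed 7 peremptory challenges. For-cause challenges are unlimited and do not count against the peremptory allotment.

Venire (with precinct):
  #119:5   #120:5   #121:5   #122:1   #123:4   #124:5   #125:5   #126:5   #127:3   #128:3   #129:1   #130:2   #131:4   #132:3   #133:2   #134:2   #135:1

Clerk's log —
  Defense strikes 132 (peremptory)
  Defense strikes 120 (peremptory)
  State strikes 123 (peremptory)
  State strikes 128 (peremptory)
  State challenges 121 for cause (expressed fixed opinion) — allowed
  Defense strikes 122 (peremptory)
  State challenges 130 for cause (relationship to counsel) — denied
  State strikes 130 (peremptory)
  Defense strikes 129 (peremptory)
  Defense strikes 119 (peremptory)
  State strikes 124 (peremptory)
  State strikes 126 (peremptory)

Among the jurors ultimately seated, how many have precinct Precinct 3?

1

Removed: #119, #120, #121, #122, #123, #124, #126, #128, #129, #130, #132.
Seated jurors 1–6: #125, #127, #131, #133, #134, #135.
Of those, in Precinct 3: #127 → 1.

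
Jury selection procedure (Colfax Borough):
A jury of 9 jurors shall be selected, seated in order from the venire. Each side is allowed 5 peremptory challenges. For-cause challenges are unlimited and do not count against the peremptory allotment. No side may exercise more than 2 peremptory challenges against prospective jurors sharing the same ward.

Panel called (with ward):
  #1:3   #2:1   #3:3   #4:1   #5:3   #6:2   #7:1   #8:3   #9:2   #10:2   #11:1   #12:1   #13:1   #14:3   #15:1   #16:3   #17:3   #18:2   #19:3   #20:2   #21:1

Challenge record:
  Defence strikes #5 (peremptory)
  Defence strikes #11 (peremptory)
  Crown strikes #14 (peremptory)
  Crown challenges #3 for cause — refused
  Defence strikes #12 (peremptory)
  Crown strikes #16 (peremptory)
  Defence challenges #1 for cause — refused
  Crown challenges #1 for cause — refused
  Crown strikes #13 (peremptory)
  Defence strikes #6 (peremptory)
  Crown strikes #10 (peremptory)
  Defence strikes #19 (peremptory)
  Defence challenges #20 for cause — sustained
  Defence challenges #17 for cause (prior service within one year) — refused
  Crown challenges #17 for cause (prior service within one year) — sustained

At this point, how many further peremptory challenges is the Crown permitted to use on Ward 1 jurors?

Crown peremptories so far: #14, #16, #13, #10 — 4 of 5 used, 1 left overall.
Against Ward 1: #13 — 1 used; per-ward cap 2 leaves 1.
Binding limit: min(1, 1) = 1.

1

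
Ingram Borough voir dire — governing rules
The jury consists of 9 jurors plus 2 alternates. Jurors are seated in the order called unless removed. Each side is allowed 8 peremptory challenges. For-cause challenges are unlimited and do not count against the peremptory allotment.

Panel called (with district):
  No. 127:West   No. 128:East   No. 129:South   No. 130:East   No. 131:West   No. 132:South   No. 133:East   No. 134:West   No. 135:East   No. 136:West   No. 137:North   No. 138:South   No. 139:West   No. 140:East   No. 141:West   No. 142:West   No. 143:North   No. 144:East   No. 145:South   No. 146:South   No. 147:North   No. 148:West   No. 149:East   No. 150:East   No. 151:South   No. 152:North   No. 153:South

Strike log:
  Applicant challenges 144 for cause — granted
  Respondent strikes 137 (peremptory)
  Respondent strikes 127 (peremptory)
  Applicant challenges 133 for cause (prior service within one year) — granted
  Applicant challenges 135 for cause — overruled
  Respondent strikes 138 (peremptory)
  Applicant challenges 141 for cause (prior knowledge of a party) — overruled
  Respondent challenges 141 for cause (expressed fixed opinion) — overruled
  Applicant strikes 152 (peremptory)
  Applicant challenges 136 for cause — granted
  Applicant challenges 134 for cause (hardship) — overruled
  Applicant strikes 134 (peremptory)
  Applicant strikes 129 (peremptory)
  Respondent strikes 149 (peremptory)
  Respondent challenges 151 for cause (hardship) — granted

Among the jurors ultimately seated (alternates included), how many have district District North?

Removed: #127, #129, #133, #134, #136, #137, #138, #144, #149, #151, #152.
Seated (11 incl. alternates): #128, #130, #131, #132, #135, #139, #140, #141, #142, #143, #145.
Of those, in District North: #143 → 1.

1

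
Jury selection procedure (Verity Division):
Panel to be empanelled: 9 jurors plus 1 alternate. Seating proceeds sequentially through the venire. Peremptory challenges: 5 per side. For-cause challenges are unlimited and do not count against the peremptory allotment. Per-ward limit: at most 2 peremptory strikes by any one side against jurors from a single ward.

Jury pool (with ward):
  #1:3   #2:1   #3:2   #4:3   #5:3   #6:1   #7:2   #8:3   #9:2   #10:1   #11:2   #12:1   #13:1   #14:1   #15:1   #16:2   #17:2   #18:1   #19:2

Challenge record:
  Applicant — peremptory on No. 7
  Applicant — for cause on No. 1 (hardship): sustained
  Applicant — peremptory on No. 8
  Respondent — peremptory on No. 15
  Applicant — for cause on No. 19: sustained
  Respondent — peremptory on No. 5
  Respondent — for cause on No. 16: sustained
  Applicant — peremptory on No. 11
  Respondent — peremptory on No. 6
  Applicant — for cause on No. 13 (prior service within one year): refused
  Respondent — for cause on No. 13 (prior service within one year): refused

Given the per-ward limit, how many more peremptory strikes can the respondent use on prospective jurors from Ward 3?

Respondent peremptories so far: #15, #5, #6 — 3 of 5 used, 2 left overall.
Against Ward 3: #5 — 1 used; per-ward cap 2 leaves 1.
Binding limit: min(2, 1) = 1.

1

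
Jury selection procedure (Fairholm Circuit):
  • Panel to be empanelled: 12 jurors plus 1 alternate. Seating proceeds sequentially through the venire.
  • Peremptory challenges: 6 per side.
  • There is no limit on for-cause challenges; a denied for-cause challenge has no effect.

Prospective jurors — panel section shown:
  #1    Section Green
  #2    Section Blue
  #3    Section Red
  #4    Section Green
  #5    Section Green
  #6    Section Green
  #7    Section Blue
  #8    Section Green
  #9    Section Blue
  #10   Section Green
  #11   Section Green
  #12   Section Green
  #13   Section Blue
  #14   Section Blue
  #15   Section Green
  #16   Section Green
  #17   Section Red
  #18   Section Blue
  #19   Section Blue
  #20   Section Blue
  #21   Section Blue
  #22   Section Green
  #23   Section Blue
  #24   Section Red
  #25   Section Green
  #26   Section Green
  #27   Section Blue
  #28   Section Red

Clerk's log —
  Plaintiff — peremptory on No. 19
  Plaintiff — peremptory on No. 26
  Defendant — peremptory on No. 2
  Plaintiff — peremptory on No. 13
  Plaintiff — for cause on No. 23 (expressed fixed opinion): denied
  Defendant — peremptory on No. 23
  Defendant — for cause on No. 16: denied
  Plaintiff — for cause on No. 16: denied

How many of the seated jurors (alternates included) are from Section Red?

Removed: #2, #13, #19, #23, #26.
Seated (13 incl. alternates): #1, #3, #4, #5, #6, #7, #8, #9, #10, #11, #12, #14, #15.
Of those, in Section Red: #3 → 1.

1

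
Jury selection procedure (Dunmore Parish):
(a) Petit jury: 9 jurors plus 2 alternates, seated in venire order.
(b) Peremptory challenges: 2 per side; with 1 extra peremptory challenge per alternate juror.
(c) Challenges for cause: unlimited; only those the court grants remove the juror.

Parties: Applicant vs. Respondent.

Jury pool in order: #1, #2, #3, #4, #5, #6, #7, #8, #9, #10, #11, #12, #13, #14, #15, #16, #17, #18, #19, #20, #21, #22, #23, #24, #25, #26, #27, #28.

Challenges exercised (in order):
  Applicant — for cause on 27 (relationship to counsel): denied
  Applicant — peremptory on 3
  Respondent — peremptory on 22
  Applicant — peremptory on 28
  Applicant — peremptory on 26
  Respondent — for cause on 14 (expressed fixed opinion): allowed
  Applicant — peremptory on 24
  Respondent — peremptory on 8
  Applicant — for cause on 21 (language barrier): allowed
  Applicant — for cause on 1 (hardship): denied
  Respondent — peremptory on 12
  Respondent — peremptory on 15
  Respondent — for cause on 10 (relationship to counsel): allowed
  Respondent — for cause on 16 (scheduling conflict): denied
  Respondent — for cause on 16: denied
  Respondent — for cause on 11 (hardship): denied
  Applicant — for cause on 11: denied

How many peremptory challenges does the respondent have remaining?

Respondent allotment: 2 base + 1 × 2 alternates = 4.
Respondent peremptories used: #22, #8, #12, #15 — 4 (for-cause on #14, #10, #16, #16, #11 don't count).
Remaining: 4 − 4 = 0.

0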